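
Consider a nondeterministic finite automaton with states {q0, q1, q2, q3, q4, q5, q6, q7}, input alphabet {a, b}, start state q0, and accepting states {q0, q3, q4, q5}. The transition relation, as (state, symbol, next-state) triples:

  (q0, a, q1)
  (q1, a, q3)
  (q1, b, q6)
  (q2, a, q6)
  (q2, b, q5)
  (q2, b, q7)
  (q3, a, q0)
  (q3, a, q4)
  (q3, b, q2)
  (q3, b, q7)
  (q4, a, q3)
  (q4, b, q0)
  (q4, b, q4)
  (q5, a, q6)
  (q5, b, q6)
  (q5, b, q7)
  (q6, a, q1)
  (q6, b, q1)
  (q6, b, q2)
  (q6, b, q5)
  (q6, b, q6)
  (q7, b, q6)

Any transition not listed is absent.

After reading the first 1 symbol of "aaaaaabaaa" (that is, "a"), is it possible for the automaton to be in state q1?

Start in {q0}.
Read 'a': {q0} → {q1}.
State q1 is in {q1}.

Yes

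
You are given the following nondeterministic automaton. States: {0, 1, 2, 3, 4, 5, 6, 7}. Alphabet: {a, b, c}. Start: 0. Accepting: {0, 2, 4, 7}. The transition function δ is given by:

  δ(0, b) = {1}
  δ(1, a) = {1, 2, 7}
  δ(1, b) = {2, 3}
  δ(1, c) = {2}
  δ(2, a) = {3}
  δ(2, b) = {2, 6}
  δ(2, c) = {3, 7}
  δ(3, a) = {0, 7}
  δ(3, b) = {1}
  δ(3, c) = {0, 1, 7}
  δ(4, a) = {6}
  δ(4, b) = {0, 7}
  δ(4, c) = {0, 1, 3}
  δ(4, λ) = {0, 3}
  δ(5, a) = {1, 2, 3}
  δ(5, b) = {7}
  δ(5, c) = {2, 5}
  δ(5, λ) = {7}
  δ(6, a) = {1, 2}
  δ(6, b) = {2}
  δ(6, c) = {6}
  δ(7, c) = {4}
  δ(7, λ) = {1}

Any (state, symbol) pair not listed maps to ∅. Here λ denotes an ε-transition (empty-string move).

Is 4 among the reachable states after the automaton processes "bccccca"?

No

Start in {0}.
Read 'b': {0} → {1}.
Read 'c': {1} → {2}.
Read 'c': {2} → {1, 3, 7}.
Read 'c': {1, 3, 7} → {0, 1, 2, 3, 4, 7}.
Read 'c': {0, 1, 2, 3, 4, 7} → {0, 1, 2, 3, 4, 7}.
Read 'c': {0, 1, 2, 3, 4, 7} → {0, 1, 2, 3, 4, 7}.
Read 'a': {0, 1, 2, 3, 4, 7} → {0, 1, 2, 3, 6, 7}.
State 4 is not in {0, 1, 2, 3, 6, 7}.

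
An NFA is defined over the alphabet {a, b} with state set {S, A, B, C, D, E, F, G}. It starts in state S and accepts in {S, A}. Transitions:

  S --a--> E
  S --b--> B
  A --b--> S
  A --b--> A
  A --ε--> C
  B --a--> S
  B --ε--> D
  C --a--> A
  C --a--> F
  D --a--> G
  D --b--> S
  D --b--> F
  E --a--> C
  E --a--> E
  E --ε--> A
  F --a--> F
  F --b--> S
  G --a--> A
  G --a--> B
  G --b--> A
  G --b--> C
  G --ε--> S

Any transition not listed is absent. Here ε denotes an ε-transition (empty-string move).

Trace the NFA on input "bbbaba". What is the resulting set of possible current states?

{S, A, C, E, F, G}

Start in {S}.
Read 'b': {S} → {B, D}.
Read 'b': {B, D} → {S, F}.
Read 'b': {S, F} → {S, B, D}.
Read 'a': {S, B, D} → {S, A, C, E, G}.
Read 'b': {S, A, C, E, G} → {S, A, B, C, D}.
Read 'a': {S, A, B, C, D} → {S, A, C, E, F, G}.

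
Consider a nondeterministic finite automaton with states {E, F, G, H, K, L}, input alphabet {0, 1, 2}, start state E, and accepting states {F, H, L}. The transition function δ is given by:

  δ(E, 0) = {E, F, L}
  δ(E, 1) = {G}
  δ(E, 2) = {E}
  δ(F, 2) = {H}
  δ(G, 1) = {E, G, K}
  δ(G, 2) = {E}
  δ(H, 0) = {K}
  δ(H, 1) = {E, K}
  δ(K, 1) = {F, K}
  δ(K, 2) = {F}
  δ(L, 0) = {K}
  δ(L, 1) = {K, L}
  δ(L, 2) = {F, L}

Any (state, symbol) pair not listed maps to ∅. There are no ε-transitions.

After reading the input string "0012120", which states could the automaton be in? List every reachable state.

{E, F, K, L}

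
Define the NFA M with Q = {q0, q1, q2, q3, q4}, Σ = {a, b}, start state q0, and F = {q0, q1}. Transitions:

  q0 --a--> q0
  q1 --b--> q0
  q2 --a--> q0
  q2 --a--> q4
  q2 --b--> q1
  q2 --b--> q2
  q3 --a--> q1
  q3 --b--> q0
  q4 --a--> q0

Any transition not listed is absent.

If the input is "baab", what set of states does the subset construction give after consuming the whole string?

Start in {q0}.
Read 'b': q0→∅; now ∅.
The set is empty and remains empty for the remaining 3 symbols.

∅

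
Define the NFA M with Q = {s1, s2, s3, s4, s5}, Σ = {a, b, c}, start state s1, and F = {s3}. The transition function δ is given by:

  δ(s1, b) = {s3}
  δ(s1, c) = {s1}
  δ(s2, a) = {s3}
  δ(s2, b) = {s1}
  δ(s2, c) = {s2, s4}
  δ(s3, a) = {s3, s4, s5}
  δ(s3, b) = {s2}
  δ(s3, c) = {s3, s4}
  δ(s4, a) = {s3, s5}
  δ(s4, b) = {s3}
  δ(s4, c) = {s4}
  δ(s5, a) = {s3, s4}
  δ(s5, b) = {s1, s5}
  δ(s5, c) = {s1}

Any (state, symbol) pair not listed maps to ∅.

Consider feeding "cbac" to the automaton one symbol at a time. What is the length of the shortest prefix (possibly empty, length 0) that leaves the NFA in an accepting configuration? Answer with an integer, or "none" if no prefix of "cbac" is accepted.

2

Start in {s1}.
Read 'c': s1→{s1}; now {s1}.
Read 'b': s1→{s3}; now {s3}.
None of the earlier sets intersect F, but {s3} does.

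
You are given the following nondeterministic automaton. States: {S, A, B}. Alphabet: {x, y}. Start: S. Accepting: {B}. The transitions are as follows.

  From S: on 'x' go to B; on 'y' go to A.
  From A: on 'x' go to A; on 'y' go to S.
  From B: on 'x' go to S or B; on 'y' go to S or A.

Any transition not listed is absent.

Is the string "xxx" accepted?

Yes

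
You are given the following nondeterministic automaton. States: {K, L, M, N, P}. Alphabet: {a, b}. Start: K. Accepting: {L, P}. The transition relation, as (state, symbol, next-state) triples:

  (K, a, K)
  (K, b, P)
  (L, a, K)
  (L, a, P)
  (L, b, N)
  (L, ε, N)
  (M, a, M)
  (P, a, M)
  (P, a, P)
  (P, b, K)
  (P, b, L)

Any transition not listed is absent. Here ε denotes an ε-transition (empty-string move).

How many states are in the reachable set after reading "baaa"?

2

Start in {K}.
Read 'b': K→{P}; now {P}.
Read 'a': P→{M, P}; now {M, P}.
Read 'a': M→{M}, P→{M, P}; now {M, P}.
Read 'a': M→{M}, P→{M, P}; now {M, P}.
That set has 2 states.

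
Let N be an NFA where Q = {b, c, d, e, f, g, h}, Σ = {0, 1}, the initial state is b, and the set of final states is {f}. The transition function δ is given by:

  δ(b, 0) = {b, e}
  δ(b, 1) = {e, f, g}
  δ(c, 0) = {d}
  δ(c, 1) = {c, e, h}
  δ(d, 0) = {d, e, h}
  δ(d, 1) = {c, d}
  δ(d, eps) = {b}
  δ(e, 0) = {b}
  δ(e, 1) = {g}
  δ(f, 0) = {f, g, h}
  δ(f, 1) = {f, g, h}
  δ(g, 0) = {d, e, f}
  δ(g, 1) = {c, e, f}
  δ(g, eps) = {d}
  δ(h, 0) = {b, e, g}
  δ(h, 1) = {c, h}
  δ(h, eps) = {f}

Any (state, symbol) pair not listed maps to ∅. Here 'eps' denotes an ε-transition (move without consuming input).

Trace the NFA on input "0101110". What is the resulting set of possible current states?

{b, d, e, f, g, h}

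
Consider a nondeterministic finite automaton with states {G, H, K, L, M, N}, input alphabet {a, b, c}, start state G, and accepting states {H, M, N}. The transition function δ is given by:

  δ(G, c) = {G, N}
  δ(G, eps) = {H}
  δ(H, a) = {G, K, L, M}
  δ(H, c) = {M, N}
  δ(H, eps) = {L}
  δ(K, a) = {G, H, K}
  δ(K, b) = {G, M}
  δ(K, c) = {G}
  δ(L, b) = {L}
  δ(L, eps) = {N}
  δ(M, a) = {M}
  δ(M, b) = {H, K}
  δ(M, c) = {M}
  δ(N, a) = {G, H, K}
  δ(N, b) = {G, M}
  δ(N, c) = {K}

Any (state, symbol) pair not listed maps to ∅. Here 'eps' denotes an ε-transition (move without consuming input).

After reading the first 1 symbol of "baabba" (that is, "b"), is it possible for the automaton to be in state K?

No

Start: ε-closure({G}) = {G, H, L, N}.
Read 'b': G→∅, H→∅, L→{L}, N→{G, M}; union {G, L, M}; ε-closure = {G, H, L, M, N}.
State K is not in {G, H, L, M, N}.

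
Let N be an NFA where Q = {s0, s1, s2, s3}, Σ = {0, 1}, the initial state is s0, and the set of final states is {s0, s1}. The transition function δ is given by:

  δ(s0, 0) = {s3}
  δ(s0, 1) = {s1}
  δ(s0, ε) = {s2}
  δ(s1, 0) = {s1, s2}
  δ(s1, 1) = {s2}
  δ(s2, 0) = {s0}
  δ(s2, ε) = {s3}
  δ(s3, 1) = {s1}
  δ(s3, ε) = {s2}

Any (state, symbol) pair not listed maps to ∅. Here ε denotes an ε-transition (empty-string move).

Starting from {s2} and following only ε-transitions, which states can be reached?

Begin with {s2}.
ε-move s2 → s3; add s3.

{s2, s3}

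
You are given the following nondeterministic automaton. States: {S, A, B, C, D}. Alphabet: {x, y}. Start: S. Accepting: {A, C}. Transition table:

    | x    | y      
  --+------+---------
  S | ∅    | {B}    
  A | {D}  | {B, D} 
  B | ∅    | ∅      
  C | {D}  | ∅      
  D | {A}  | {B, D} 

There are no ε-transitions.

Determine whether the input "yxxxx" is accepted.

No

Start in {S}.
Read 'y': {S} → {B}.
Read 'x': {B} → ∅.
The set is empty and remains empty for the remaining 3 symbols.
The final set ∅ contains no accepting state.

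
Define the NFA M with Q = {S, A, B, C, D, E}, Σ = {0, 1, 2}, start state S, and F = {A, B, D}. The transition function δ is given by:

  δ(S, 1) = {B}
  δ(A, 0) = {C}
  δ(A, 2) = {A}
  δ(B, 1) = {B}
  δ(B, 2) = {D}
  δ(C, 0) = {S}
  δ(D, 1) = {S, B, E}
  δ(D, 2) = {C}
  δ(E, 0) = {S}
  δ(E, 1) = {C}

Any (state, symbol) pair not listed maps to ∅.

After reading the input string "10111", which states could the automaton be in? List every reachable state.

Start in {S}.
Read '1': S→{B}; now {B}.
Read '0': B→∅; now ∅.
The set is empty and remains empty for the remaining 3 symbols.

∅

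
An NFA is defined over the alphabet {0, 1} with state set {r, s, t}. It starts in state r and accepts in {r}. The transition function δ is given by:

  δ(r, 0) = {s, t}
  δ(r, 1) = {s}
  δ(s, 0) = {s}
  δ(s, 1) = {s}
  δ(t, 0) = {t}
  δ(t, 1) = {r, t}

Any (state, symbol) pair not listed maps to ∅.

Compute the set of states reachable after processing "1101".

{s}

Start in {r}.
Read '1': {r} → {s}.
Read '1': {s} → {s}.
Read '0': {s} → {s}.
Read '1': {s} → {s}.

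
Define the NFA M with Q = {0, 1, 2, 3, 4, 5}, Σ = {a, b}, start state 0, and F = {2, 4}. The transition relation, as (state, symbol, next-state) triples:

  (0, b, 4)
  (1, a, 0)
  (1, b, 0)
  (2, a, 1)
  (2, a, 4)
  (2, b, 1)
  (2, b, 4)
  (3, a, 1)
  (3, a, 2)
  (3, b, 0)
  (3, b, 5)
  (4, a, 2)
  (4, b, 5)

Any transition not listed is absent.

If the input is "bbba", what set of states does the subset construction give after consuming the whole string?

∅

Start in {0}.
Read 'b': 0→{4}; now {4}.
Read 'b': 4→{5}; now {5}.
Read 'b': 5→∅; now ∅.
The set is empty and remains empty for the remaining 1 symbol.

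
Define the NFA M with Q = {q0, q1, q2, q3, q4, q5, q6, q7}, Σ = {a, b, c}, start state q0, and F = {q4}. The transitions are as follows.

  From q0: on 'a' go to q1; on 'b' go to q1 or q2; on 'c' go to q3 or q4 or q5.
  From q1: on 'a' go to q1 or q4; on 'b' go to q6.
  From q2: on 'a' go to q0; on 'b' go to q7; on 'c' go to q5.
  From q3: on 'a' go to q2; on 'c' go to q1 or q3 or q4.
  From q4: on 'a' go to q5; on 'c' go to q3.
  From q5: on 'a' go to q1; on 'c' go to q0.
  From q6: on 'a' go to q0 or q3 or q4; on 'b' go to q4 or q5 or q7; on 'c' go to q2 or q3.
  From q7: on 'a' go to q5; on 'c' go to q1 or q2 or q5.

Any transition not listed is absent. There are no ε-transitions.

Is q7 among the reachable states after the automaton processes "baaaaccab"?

Start in {q0}.
Read 'b': q0→{q1, q2}; now {q1, q2}.
Read 'a': q1→{q1, q4}, q2→{q0}; now {q0, q1, q4}.
Read 'a': q0→{q1}, q1→{q1, q4}, q4→{q5}; now {q1, q4, q5}.
Read 'a': q1→{q1, q4}, q4→{q5}, q5→{q1}; now {q1, q4, q5}.
Read 'a': q1→{q1, q4}, q4→{q5}, q5→{q1}; now {q1, q4, q5}.
Read 'c': q1→∅, q4→{q3}, q5→{q0}; now {q0, q3}.
Read 'c': q0→{q3, q4, q5}, q3→{q1, q3, q4}; now {q1, q3, q4, q5}.
Read 'a': q1→{q1, q4}, q3→{q2}, q4→{q5}, q5→{q1}; now {q1, q2, q4, q5}.
Read 'b': q1→{q6}, q2→{q7}, q4→∅, q5→∅; now {q6, q7}.
State q7 is in {q6, q7}.

Yes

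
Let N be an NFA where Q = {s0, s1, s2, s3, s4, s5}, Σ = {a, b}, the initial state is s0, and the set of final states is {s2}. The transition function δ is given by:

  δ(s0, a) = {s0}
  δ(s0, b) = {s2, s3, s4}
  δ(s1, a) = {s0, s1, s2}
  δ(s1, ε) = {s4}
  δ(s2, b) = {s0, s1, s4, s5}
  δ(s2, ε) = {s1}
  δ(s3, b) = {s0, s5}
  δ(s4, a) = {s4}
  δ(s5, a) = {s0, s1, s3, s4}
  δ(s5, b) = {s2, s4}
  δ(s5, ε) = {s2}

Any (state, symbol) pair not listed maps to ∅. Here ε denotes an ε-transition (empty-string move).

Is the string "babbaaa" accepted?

Start in {s0}.
Read 'b': {s0} → {s1, s2, s3, s4}.
Read 'a': {s1, s2, s3, s4} → {s0, s1, s2, s4}.
Read 'b': {s0, s1, s2, s4} → {s0, s1, s2, s3, s4, s5}.
Read 'b': {s0, s1, s2, s3, s4, s5} → {s0, s1, s2, s3, s4, s5}.
Read 'a': {s0, s1, s2, s3, s4, s5} → {s0, s1, s2, s3, s4}.
Read 'a': {s0, s1, s2, s3, s4} → {s0, s1, s2, s4}.
Read 'a': {s0, s1, s2, s4} → {s0, s1, s2, s4}.
The final set {s0, s1, s2, s4} contains the accepting state s2.

Yes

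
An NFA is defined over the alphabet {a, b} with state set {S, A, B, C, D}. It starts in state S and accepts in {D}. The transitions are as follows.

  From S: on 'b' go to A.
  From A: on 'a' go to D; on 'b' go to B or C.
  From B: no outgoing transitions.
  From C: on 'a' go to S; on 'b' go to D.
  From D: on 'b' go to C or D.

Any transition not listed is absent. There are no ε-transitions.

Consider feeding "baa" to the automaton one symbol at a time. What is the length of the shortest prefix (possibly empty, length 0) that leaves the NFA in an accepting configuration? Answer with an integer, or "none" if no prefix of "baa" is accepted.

2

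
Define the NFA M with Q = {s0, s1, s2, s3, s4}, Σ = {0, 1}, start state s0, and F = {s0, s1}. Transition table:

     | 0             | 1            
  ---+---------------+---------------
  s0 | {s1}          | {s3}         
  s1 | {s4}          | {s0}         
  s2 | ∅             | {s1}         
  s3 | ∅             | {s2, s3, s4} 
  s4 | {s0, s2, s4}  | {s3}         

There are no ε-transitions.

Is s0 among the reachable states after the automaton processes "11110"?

Yes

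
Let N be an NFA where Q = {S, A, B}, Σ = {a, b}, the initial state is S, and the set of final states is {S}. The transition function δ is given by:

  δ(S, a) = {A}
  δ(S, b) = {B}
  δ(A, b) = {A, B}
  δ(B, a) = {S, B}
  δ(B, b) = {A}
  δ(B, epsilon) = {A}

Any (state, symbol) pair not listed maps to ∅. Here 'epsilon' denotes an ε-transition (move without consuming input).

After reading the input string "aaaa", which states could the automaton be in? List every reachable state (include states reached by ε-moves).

Start in {S}.
Read 'a': S→{A}; now {A}.
Read 'a': A→∅; now ∅.
The set is empty and remains empty for the remaining 2 symbols.

∅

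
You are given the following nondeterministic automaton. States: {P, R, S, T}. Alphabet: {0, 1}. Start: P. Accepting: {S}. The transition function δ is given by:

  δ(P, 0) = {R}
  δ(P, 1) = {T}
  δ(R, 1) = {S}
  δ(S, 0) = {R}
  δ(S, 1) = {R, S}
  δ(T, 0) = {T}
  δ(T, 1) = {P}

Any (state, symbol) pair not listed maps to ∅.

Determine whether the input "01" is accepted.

Yes

Start in {P}.
Read '0': P→{R}; now {R}.
Read '1': R→{S}; now {S}.
The final set {S} contains the accepting state S.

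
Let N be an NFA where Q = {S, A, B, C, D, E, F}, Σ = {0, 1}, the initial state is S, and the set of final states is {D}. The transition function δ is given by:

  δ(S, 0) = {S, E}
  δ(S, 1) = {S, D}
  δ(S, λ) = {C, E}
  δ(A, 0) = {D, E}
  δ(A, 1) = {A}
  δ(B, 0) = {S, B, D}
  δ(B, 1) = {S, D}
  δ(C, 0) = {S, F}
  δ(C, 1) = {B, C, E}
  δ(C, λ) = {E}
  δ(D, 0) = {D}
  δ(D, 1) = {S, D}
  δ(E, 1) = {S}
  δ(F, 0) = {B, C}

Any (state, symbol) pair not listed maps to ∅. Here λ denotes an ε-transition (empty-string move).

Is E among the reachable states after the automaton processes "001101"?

Start: ε-closure({S}) = {S, C, E}.
Read '0': S→{S, E}, C→{S, F}, E→∅; union {S, E, F}; ε-closure = {S, C, E, F}.
Read '0': S→{S, E}, C→{S, F}, E→∅, F→{B, C}; now {S, B, C, E, F}.
Read '1': S→{S, D}, B→{S, D}, C→{B, C, E}, E→{S}, F→∅; now {S, B, C, D, E}.
Read '1': S→{S, D}, B→{S, D}, C→{B, C, E}, D→{S, D}, E→{S}; now {S, B, C, D, E}.
Read '0': S→{S, E}, B→{S, B, D}, C→{S, F}, D→{D}, E→∅; union {S, B, D, E, F}; ε-closure = {S, B, C, D, E, F}.
Read '1': S→{S, D}, B→{S, D}, C→{B, C, E}, D→{S, D}, E→{S}, F→∅; now {S, B, C, D, E}.
State E is in {S, B, C, D, E}.

Yes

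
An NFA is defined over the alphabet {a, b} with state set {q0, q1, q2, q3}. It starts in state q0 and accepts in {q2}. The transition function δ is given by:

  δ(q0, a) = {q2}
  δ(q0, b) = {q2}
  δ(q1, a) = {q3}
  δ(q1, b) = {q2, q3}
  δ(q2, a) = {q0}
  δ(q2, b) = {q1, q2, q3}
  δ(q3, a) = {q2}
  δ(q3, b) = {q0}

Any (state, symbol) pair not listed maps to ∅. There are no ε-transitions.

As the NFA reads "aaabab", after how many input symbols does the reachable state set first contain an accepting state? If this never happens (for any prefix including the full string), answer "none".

1

Start in {q0}.
Read 'a': {q0} → {q2}.
None of the earlier sets intersect F, but {q2} does.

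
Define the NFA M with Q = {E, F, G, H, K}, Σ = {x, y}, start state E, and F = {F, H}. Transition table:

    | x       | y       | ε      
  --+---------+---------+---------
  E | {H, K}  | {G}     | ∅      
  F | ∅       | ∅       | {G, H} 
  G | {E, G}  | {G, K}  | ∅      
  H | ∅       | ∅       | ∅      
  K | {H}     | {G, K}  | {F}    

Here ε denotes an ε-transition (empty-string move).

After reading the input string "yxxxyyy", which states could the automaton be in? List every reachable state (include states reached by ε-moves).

Start in {E}.
Read 'y': {E} → {G}.
Read 'x': {G} → {E, G}.
Read 'x': {E, G} → {E, F, G, H, K}.
Read 'x': {E, F, G, H, K} → {E, F, G, H, K}.
Read 'y': {E, F, G, H, K} → {F, G, H, K}.
Read 'y': {F, G, H, K} → {F, G, H, K}.
Read 'y': {F, G, H, K} → {F, G, H, K}.

{F, G, H, K}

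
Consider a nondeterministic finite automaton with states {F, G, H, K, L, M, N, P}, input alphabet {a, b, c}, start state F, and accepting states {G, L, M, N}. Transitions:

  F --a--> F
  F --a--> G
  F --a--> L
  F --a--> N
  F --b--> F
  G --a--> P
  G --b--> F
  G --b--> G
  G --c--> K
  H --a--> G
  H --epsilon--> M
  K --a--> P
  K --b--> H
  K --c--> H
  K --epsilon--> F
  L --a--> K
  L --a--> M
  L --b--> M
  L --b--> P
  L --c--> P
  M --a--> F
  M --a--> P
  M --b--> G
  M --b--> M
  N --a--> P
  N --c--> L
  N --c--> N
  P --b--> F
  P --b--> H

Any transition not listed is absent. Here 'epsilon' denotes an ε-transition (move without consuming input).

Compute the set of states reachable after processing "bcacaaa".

∅

Start in {F}.
Read 'b': {F} → {F}.
Read 'c': {F} → ∅.
The set is empty and remains empty for the remaining 5 symbols.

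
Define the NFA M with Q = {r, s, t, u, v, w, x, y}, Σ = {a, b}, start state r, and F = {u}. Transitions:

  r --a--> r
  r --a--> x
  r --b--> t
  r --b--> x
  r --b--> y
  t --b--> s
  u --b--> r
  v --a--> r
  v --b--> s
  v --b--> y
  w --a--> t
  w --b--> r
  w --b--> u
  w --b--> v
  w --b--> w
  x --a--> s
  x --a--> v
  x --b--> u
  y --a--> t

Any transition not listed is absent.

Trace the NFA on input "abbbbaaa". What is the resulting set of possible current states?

{r, x}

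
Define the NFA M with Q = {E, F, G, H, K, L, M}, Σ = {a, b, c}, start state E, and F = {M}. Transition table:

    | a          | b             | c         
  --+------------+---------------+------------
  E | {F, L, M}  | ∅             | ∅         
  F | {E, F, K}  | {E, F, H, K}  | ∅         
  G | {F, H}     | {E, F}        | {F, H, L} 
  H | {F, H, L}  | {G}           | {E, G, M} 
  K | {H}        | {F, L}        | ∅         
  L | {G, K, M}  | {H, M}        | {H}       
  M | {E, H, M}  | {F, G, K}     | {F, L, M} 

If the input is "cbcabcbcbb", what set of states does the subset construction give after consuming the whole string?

∅

Start in {E}.
Read 'c': E→∅; now ∅.
The set is empty and remains empty for the remaining 9 symbols.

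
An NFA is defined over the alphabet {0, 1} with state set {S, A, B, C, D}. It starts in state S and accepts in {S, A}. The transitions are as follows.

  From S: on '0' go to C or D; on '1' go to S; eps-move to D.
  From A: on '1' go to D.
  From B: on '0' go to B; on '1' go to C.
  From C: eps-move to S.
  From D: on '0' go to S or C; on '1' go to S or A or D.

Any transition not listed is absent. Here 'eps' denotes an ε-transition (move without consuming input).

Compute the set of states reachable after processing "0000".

Start: ε-closure({S}) = {S, D}.
Read '0': {S, D} → {S, C, D}.
Read '0': {S, C, D} → {S, C, D}.
Read '0': {S, C, D} → {S, C, D}.
Read '0': {S, C, D} → {S, C, D}.

{S, C, D}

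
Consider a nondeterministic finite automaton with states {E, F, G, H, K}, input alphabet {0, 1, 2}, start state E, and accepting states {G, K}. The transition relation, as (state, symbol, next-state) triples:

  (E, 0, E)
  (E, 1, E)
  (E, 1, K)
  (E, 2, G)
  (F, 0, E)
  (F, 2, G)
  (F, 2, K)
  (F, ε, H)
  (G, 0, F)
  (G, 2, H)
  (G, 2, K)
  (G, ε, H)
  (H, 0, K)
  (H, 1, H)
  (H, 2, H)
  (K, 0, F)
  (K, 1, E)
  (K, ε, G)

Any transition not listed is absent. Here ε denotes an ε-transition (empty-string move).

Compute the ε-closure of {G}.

Begin with {G}.
ε-move G → H; add H.

{G, H}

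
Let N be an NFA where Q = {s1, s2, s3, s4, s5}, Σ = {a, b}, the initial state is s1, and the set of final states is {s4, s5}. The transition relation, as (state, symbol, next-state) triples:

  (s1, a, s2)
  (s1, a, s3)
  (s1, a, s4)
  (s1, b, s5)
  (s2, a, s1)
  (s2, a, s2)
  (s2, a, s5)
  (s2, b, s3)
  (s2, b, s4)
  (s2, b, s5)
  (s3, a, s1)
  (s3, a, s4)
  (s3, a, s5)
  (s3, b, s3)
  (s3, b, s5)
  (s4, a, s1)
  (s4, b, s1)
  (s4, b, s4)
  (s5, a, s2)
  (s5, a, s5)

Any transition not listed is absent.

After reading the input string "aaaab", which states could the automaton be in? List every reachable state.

Start in {s1}.
Read 'a': s1→{s2, s3, s4}; now {s2, s3, s4}.
Read 'a': s2→{s1, s2, s5}, s3→{s1, s4, s5}, s4→{s1}; now {s1, s2, s4, s5}.
Read 'a': s1→{s2, s3, s4}, s2→{s1, s2, s5}, s4→{s1}, s5→{s2, s5}; now {s1, s2, s3, s4, s5}.
Read 'a': s1→{s2, s3, s4}, s2→{s1, s2, s5}, s3→{s1, s4, s5}, s4→{s1}, s5→{s2, s5}; now {s1, s2, s3, s4, s5}.
Read 'b': s1→{s5}, s2→{s3, s4, s5}, s3→{s3, s5}, s4→{s1, s4}, s5→∅; now {s1, s3, s4, s5}.

{s1, s3, s4, s5}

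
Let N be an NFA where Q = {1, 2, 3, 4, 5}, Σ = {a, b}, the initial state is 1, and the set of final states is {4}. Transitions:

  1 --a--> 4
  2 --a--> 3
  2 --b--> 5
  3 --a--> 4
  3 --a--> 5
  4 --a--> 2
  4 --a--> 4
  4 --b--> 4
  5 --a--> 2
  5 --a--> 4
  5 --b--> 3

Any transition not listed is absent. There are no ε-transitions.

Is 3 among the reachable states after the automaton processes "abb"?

No

Start in {1}.
Read 'a': {1} → {4}.
Read 'b': {4} → {4}.
Read 'b': {4} → {4}.
State 3 is not in {4}.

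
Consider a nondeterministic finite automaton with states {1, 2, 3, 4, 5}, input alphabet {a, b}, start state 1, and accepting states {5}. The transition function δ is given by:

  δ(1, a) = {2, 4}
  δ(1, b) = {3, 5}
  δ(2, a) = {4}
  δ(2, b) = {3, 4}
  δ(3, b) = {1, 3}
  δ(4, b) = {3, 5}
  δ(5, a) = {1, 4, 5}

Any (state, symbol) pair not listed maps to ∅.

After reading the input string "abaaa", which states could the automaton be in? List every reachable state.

{1, 2, 4, 5}

Start in {1}.
Read 'a': 1→{2, 4}; now {2, 4}.
Read 'b': 2→{3, 4}, 4→{3, 5}; now {3, 4, 5}.
Read 'a': 3→∅, 4→∅, 5→{1, 4, 5}; now {1, 4, 5}.
Read 'a': 1→{2, 4}, 4→∅, 5→{1, 4, 5}; now {1, 2, 4, 5}.
Read 'a': 1→{2, 4}, 2→{4}, 4→∅, 5→{1, 4, 5}; now {1, 2, 4, 5}.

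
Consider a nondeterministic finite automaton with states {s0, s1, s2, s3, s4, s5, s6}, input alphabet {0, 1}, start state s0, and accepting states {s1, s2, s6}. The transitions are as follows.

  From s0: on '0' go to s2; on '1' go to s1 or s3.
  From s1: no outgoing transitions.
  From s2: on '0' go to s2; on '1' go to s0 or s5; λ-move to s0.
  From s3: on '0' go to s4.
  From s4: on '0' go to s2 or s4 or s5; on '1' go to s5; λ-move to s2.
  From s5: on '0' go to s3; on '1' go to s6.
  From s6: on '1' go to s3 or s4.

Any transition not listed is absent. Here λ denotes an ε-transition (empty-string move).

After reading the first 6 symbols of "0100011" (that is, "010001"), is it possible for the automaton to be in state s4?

No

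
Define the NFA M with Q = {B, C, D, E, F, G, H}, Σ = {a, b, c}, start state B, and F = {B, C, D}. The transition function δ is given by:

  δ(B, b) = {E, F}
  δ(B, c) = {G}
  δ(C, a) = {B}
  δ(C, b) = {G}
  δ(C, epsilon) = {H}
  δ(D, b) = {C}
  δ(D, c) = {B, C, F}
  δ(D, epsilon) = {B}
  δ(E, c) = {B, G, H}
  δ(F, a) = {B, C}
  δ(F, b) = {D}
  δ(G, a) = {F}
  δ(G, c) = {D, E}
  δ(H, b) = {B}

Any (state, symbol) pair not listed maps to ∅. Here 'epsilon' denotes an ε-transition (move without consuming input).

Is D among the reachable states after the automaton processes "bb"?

Yes

Start in {B}.
Read 'b': {B} → {E, F}.
Read 'b': {E, F} → {B, D}.
State D is in {B, D}.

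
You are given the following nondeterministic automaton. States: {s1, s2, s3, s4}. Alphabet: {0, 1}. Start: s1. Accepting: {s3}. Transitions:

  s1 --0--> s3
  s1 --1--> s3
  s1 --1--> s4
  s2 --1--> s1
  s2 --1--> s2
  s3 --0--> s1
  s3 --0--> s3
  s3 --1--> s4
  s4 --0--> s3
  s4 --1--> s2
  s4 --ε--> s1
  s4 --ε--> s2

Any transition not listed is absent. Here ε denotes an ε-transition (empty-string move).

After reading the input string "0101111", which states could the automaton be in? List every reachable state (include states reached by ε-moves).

Start in {s1}.
Read '0': {s1} → {s3}.
Read '1': {s3} → {s1, s2, s4}.
Read '0': {s1, s2, s4} → {s3}.
Read '1': {s3} → {s1, s2, s4}.
Read '1': {s1, s2, s4} → {s1, s2, s3, s4}.
Read '1': {s1, s2, s3, s4} → {s1, s2, s3, s4}.
Read '1': {s1, s2, s3, s4} → {s1, s2, s3, s4}.

{s1, s2, s3, s4}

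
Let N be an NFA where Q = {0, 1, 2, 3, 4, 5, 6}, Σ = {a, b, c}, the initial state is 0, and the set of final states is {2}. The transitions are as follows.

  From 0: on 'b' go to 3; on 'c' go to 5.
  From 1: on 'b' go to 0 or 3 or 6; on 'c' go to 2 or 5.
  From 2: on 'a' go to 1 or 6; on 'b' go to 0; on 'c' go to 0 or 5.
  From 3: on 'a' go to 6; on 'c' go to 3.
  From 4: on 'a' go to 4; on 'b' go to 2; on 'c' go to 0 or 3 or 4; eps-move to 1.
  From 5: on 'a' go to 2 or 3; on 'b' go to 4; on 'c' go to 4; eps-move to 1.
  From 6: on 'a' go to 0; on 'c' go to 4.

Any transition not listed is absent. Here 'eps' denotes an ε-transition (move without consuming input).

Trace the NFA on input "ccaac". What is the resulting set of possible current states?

{0, 1, 2, 3, 4, 5}

Start in {0}.
Read 'c': 0→{5}; union {5}; ε-closure = {1, 5}.
Read 'c': 1→{2, 5}, 5→{4}; union {2, 4, 5}; ε-closure = {1, 2, 4, 5}.
Read 'a': 1→∅, 2→{1, 6}, 4→{4}, 5→{2, 3}; now {1, 2, 3, 4, 6}.
Read 'a': 1→∅, 2→{1, 6}, 3→{6}, 4→{4}, 6→{0}; now {0, 1, 4, 6}.
Read 'c': 0→{5}, 1→{2, 5}, 4→{0, 3, 4}, 6→{4}; union {0, 2, 3, 4, 5}; ε-closure = {0, 1, 2, 3, 4, 5}.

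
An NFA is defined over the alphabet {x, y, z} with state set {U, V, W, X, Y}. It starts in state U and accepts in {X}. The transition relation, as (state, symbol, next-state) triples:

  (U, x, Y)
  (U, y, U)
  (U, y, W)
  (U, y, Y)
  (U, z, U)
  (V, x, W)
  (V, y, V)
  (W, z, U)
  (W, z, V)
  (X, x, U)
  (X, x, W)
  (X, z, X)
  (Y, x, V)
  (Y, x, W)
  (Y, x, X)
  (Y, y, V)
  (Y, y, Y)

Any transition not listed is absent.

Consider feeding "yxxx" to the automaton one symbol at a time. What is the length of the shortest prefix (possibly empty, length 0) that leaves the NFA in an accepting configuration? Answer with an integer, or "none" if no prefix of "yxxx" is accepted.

Start in {U}.
Read 'y': {U} → {U, W, Y}.
Read 'x': {U, W, Y} → {V, W, X, Y}.
None of the earlier sets intersect F, but {V, W, X, Y} does.

2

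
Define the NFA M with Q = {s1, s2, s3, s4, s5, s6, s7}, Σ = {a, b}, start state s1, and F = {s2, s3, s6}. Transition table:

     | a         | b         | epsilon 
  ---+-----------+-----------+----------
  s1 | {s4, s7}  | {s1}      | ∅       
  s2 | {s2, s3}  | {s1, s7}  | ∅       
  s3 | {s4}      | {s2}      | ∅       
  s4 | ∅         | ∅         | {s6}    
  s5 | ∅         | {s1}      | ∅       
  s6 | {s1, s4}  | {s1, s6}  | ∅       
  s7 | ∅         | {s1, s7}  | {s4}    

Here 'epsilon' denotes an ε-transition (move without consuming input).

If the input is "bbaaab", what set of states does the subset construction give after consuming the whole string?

{s1, s4, s6, s7}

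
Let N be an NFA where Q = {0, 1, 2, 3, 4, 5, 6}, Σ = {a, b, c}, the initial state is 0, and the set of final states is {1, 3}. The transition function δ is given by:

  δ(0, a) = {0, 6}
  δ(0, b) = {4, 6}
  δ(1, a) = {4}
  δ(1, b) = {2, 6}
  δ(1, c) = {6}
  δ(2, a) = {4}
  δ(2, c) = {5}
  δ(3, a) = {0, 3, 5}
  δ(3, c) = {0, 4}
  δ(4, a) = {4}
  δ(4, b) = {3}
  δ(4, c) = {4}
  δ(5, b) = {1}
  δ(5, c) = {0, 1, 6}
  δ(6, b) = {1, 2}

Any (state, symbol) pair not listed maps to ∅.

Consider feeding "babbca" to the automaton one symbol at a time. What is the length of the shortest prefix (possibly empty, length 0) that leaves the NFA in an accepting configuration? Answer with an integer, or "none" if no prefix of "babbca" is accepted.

Start in {0}.
Read 'b': {0} → {4, 6}.
Read 'a': {4, 6} → {4}.
Read 'b': {4} → {3}.
None of the earlier sets intersect F, but {3} does.

3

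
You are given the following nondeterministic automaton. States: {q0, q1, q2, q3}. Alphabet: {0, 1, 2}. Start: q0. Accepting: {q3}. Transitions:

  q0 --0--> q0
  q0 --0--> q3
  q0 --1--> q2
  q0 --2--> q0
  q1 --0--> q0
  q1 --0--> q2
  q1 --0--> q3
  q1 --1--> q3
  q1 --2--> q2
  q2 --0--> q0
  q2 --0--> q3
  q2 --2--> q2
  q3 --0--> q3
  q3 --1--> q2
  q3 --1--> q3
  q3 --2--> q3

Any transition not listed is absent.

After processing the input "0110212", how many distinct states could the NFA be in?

2

Start in {q0}.
Read '0': {q0} → {q0, q3}.
Read '1': {q0, q3} → {q2, q3}.
Read '1': {q2, q3} → {q2, q3}.
Read '0': {q2, q3} → {q0, q3}.
Read '2': {q0, q3} → {q0, q3}.
Read '1': {q0, q3} → {q2, q3}.
Read '2': {q2, q3} → {q2, q3}.
That set has 2 states.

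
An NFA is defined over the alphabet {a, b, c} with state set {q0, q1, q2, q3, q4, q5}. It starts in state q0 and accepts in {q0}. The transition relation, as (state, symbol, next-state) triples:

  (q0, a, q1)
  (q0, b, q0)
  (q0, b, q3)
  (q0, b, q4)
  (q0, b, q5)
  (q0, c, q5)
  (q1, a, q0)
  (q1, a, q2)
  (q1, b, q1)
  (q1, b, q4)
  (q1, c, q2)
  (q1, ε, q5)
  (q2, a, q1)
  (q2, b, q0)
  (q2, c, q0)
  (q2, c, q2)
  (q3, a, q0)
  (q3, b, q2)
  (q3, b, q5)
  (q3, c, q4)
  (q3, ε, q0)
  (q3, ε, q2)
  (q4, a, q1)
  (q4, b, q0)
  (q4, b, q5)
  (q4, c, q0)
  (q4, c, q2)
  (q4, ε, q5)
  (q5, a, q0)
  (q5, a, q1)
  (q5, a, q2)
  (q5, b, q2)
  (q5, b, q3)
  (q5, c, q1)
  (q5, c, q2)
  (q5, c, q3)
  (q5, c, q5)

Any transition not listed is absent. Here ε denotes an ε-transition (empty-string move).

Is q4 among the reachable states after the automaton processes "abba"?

Start in {q0}.
Read 'a': q0→{q1}; union {q1}; ε-closure = {q1, q5}.
Read 'b': q1→{q1, q4}, q5→{q2, q3}; union {q1, q2, q3, q4}; ε-closure = {q0, q1, q2, q3, q4, q5}.
Read 'b': q0→{q0, q3, q4, q5}, q1→{q1, q4}, q2→{q0}, q3→{q2, q5}, q4→{q0, q5}, q5→{q2, q3}; now {q0, q1, q2, q3, q4, q5}.
Read 'a': q0→{q1}, q1→{q0, q2}, q2→{q1}, q3→{q0}, q4→{q1}, q5→{q0, q1, q2}; union {q0, q1, q2}; ε-closure = {q0, q1, q2, q5}.
State q4 is not in {q0, q1, q2, q5}.

No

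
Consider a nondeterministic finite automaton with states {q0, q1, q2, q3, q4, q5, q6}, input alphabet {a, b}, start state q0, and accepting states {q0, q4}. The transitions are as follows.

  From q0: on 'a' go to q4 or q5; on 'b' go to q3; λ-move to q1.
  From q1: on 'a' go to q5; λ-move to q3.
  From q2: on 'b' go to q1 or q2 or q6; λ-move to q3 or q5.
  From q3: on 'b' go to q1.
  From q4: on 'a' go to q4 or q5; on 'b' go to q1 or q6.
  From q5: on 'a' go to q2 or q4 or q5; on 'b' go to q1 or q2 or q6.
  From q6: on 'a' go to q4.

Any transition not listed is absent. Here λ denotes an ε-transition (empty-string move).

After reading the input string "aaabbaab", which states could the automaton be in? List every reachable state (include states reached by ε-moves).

{q1, q2, q3, q5, q6}

Start: ε-closure({q0}) = {q0, q1, q3}.
Read 'a': q0→{q4, q5}, q1→{q5}, q3→∅; now {q4, q5}.
Read 'a': q4→{q4, q5}, q5→{q2, q4, q5}; union {q2, q4, q5}; ε-closure = {q2, q3, q4, q5}.
Read 'a': q2→∅, q3→∅, q4→{q4, q5}, q5→{q2, q4, q5}; union {q2, q4, q5}; ε-closure = {q2, q3, q4, q5}.
Read 'b': q2→{q1, q2, q6}, q3→{q1}, q4→{q1, q6}, q5→{q1, q2, q6}; union {q1, q2, q6}; ε-closure = {q1, q2, q3, q5, q6}.
Read 'b': q1→∅, q2→{q1, q2, q6}, q3→{q1}, q5→{q1, q2, q6}, q6→∅; union {q1, q2, q6}; ε-closure = {q1, q2, q3, q5, q6}.
Read 'a': q1→{q5}, q2→∅, q3→∅, q5→{q2, q4, q5}, q6→{q4}; union {q2, q4, q5}; ε-closure = {q2, q3, q4, q5}.
Read 'a': q2→∅, q3→∅, q4→{q4, q5}, q5→{q2, q4, q5}; union {q2, q4, q5}; ε-closure = {q2, q3, q4, q5}.
Read 'b': q2→{q1, q2, q6}, q3→{q1}, q4→{q1, q6}, q5→{q1, q2, q6}; union {q1, q2, q6}; ε-closure = {q1, q2, q3, q5, q6}.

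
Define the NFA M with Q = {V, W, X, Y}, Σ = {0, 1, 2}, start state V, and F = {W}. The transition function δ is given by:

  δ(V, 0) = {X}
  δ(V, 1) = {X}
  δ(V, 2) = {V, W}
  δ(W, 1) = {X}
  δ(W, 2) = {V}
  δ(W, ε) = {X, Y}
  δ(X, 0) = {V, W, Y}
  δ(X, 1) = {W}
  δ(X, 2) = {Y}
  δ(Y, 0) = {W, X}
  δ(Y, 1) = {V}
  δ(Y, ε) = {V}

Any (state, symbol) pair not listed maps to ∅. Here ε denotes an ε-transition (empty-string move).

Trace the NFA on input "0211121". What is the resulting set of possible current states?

{V, W, X, Y}

Start in {V}.
Read '0': {V} → {X}.
Read '2': {X} → {V, Y}.
Read '1': {V, Y} → {V, X}.
Read '1': {V, X} → {V, W, X, Y}.
Read '1': {V, W, X, Y} → {V, W, X, Y}.
Read '2': {V, W, X, Y} → {V, W, X, Y}.
Read '1': {V, W, X, Y} → {V, W, X, Y}.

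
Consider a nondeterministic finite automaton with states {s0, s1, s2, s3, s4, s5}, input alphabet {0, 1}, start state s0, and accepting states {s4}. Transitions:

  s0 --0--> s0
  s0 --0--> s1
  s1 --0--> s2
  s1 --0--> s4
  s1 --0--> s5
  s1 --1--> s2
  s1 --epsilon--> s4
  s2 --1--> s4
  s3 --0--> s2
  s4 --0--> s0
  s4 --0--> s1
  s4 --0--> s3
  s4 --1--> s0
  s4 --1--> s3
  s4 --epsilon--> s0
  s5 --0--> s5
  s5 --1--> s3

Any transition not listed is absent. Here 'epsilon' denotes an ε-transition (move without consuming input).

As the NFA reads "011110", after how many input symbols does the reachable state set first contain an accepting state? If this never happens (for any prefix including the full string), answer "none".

1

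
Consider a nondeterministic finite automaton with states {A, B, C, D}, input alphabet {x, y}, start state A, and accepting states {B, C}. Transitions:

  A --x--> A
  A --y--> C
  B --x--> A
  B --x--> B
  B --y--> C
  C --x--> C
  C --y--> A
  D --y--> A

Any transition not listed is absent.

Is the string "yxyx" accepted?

No

Start in {A}.
Read 'y': A→{C}; now {C}.
Read 'x': C→{C}; now {C}.
Read 'y': C→{A}; now {A}.
Read 'x': A→{A}; now {A}.
The final set {A} contains no accepting state.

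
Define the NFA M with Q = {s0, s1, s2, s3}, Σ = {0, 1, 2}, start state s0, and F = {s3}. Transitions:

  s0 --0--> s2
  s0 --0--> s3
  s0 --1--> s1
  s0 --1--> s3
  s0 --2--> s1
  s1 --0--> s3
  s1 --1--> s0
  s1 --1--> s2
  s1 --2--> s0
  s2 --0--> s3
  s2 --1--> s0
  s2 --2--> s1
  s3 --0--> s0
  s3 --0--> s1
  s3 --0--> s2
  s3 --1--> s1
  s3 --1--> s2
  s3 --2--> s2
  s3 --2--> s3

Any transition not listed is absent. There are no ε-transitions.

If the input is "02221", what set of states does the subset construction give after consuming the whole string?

{s0, s1, s2, s3}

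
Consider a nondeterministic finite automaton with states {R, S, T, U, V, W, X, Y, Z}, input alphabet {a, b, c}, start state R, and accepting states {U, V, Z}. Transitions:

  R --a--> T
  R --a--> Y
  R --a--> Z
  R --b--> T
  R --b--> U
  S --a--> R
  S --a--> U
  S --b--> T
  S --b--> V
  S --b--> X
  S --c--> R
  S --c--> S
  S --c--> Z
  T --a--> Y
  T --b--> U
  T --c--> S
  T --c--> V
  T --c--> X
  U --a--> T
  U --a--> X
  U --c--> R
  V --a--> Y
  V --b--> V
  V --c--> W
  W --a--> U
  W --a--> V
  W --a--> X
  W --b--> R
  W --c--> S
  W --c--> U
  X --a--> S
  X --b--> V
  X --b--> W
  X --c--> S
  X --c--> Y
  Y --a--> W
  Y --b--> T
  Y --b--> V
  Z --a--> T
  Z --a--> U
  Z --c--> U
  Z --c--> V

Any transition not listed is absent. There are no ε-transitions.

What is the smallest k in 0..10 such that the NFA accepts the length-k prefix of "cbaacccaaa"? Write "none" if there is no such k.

none

Start in {R}.
Read 'c': {R} → ∅.
The set is empty and remains empty for the remaining 9 symbols.
No reachable set along the way intersects F.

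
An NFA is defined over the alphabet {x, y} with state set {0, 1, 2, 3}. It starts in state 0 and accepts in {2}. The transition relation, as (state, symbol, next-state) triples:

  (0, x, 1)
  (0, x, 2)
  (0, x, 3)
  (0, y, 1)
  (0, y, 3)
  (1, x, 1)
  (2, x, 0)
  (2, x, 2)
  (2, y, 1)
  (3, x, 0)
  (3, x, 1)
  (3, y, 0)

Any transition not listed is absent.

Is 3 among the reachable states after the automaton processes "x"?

Yes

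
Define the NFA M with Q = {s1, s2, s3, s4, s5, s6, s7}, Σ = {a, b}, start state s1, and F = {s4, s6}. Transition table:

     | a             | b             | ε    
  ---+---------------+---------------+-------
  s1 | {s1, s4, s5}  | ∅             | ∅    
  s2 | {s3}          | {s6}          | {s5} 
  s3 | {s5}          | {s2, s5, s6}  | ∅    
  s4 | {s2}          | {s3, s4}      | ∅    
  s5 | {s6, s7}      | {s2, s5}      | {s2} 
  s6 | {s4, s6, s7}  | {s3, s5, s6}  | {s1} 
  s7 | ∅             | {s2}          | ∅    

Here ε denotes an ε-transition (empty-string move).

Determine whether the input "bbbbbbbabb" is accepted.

No

Start in {s1}.
Read 'b': s1→∅; now ∅.
The set is empty and remains empty for the remaining 9 symbols.
The final set ∅ contains no accepting state.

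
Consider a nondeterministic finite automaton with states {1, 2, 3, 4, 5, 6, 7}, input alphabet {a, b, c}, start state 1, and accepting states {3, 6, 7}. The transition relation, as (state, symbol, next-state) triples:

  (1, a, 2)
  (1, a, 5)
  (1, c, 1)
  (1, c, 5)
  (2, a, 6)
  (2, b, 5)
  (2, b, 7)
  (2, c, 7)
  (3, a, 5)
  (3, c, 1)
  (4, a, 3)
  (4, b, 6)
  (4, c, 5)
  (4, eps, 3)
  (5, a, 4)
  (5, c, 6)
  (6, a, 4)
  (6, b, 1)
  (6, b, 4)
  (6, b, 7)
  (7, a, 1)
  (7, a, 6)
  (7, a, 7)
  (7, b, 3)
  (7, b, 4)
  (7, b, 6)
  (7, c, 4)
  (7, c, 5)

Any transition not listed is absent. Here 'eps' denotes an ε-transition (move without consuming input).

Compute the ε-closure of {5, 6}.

Begin with {5, 6}.
No ε-moves leave this set, so the closure equals the set itself.

{5, 6}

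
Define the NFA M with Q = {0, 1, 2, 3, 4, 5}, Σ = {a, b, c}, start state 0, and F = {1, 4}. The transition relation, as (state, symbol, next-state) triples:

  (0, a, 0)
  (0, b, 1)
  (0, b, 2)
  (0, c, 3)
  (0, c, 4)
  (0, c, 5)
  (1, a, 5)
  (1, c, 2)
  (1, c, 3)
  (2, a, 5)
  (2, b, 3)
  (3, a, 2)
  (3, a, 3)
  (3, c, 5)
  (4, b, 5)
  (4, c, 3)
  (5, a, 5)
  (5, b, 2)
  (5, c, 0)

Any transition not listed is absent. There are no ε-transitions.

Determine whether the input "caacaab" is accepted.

Start in {0}.
Read 'c': {0} → {3, 4, 5}.
Read 'a': {3, 4, 5} → {2, 3, 5}.
Read 'a': {2, 3, 5} → {2, 3, 5}.
Read 'c': {2, 3, 5} → {0, 5}.
Read 'a': {0, 5} → {0, 5}.
Read 'a': {0, 5} → {0, 5}.
Read 'b': {0, 5} → {1, 2}.
The final set {1, 2} contains the accepting state 1.

Yes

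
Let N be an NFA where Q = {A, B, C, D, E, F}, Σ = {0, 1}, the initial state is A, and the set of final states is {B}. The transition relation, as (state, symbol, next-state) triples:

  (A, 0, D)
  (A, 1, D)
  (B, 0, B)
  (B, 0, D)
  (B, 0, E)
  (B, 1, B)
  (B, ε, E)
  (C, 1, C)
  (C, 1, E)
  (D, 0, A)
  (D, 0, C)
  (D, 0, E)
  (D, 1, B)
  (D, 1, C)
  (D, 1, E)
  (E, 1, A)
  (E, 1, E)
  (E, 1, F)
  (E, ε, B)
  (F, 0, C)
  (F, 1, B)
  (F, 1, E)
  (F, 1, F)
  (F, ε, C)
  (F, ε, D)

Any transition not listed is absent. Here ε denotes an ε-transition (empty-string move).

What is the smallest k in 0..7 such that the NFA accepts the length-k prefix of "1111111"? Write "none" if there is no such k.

Start in {A}.
Read '1': {A} → {D}.
Read '1': {D} → {B, C, E}.
None of the earlier sets intersect F, but {B, C, E} does.

2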